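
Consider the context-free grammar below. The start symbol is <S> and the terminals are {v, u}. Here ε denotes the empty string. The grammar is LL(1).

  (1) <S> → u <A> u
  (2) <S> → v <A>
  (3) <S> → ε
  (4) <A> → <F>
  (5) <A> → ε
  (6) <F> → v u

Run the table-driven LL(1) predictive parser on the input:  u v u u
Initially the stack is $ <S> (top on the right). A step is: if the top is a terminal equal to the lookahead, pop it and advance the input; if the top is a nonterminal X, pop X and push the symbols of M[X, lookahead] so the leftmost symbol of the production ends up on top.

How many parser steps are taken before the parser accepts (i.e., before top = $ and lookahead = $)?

     Stack      Input      Action
  1  $ <S>      u v u u $  expand <S> → u <A> u
  2  $ u <A> u  u v u u $  match u
  3  $ u <A>    v u u $    expand <A> → <F>
  4  $ u <F>    v u u $    expand <F> → v u
  5  $ u u v    v u u $    match v
  6  $ u u      u u $      match u
  7  $ u        u $        match u
Accept reached after 7 steps.

7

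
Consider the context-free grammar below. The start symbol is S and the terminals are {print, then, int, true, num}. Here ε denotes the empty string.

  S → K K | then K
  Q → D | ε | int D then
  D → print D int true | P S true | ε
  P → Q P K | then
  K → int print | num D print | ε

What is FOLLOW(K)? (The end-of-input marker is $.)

{$, int, num, then, true}

FIRST(K): from K→int print we get {int}; from K→num D print we get {num}; from K→ε we get {ε}. So FIRST(K) = {ε, int, num}.
FIRST(S): from S→K K we get {ε, int, num}; from S→then K we get {then}. So FIRST(S) = {ε, int, num, then}.
FIRST(Q): from Q→D we get {ε, int, print, then}; from Q→ε we get {ε}; from Q→int D then we get {int}. So FIRST(Q) = {ε, int, print, then}.
FIRST(P): from P→Q P K we get {int, print, then}; from P→then we get {then}. So FIRST(P) = {int, print, then}.
FIRST(D): from D→print D int true we get {print}; from D→P S true we get {int, print, then}; from D→ε we get {ε}. So FIRST(D) = {ε, int, print, then}.
FOLLOW(S) includes $ since S is the start symbol.
FOLLOW(S): in D→P S true, S is followed by true with FIRST {true}. Thus FOLLOW(S) = {$, true}.
FOLLOW(Q): in P→Q P K, Q is followed by P K with FIRST {int, print, then}. Thus FOLLOW(Q) = {int, print, then}.
FOLLOW(D): in Q→D, the suffix after D is empty, so FOLLOW(D) ⊇ FOLLOW(Q) = {int, print, then}; in Q→int D then, D is followed by then with FIRST {then}; in D→print D int true, D is followed by int true with FIRST {int}; in K→num D print, D is followed by print with FIRST {print}. Thus FOLLOW(D) = {int, print, then}.
FOLLOW(P): in D→P S true, P is followed by S true with FIRST {int, num, then, true}; in P→Q P K, P is followed by K with FIRST {ε, int, num}; in P→Q P K, the suffix after P is nullable (adds nothing new). Thus FOLLOW(P) = {int, num, then, true}.
FOLLOW(K): in S→K K (occurrence 1), K is followed by K with FIRST {ε, int, num}; in S→K K (occurrence 1), the suffix after K is nullable, so FOLLOW(K) ⊇ FOLLOW(S) = {$, true}; in S→K K (occurrence 2), the suffix after K is empty, so FOLLOW(K) ⊇ FOLLOW(S) = {$, true}; in S→then K, the suffix after K is empty, so FOLLOW(K) ⊇ FOLLOW(S) = {$, true}; in P→Q P K, the suffix after K is empty, so FOLLOW(K) ⊇ FOLLOW(P) = {int, num, then, true}. Thus FOLLOW(K) = {$, int, num, then, true}.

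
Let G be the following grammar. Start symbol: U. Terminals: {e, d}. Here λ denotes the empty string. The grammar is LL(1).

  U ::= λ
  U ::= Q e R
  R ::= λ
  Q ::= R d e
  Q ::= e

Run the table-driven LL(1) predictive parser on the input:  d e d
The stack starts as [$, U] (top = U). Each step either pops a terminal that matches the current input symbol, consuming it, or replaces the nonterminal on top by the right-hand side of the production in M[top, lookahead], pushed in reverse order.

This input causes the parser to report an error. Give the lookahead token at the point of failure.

d

step 1: stack=$ U  input=d e d $  — expand U ::= Q e R
step 2: stack=$ R e Q  input=d e d $  — expand Q ::= R d e
step 3: stack=$ R e e d R  input=d e d $  — expand R ::= λ
step 4: stack=$ R e e d  input=d e d $  — match d
step 5: stack=$ R e e  input=e d $  — match e
step 6: stack=$ R e  input=d $  — error: top is terminal e but lookahead is d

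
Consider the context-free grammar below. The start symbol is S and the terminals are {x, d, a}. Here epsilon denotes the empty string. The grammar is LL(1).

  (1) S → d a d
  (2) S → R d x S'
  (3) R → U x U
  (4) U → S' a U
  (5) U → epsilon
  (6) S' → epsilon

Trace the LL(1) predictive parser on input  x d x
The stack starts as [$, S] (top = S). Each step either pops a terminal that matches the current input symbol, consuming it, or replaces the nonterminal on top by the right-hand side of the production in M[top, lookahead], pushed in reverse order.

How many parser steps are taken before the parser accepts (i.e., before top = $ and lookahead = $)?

step 1: stack=$ S  input=x d x $  — expand S → R d x S'
step 2: stack=$ S' x d R  input=x d x $  — expand R → U x U
step 3: stack=$ S' x d U x U  input=x d x $  — expand U → epsilon
step 4: stack=$ S' x d U x  input=x d x $  — match x
step 5: stack=$ S' x d U  input=d x $  — expand U → epsilon
step 6: stack=$ S' x d  input=d x $  — match d
step 7: stack=$ S' x  input=x $  — match x
step 8: stack=$ S'  input=$  — expand S' → epsilon
Accept reached after 8 steps.

8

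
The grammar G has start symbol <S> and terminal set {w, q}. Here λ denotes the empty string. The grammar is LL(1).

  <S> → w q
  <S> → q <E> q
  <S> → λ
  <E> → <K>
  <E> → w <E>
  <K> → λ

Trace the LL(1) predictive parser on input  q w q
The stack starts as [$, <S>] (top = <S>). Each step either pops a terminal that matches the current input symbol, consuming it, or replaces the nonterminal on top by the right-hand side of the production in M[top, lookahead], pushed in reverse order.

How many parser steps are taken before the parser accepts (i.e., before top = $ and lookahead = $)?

7

step 1: stack=$ <S>  input=q w q $  — expand <S> → q <E> q
step 2: stack=$ q <E> q  input=q w q $  — match q
step 3: stack=$ q <E>  input=w q $  — expand <E> → w <E>
step 4: stack=$ q <E> w  input=w q $  — match w
step 5: stack=$ q <E>  input=q $  — expand <E> → <K>
step 6: stack=$ q <K>  input=q $  — expand <K> → λ
step 7: stack=$ q  input=q $  — match q
Accept reached after 7 steps.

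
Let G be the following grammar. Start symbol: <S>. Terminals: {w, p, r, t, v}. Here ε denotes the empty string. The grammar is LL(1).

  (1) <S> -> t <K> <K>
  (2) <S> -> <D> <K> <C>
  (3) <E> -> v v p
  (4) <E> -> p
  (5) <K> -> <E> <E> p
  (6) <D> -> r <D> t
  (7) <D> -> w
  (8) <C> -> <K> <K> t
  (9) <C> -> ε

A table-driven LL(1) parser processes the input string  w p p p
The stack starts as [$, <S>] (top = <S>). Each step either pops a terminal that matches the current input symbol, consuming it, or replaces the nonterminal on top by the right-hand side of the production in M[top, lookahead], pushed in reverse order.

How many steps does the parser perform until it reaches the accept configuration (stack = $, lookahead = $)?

10

      Stack            Input      Action
   1  $ <S>            w p p p $  expand <S> -> <D> <K> <C>
   2  $ <C> <K> <D>    w p p p $  expand <D> -> w
   3  $ <C> <K> w      w p p p $  match w
   4  $ <C> <K>        p p p $    expand <K> -> <E> <E> p
   5  $ <C> p <E> <E>  p p p $    expand <E> -> p
   6  $ <C> p <E> p    p p p $    match p
   7  $ <C> p <E>      p p $      expand <E> -> p
   8  $ <C> p p        p p $      match p
   9  $ <C> p          p $        match p
  10  $ <C>            $          expand <C> -> ε
Accept reached after 10 steps.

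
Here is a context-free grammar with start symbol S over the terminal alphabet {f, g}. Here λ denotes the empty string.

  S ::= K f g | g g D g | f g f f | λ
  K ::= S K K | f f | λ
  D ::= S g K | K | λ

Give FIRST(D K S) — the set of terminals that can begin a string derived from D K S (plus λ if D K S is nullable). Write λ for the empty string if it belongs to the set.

{λ, f, g}

FIRST(S): from S::=K f g we get {f, g}; from S::=g g D g we get {g}; from S::=f g f f we get {f}; from S::=λ we get {λ}. So FIRST(S) = {λ, f, g}.
FIRST(K): from K::=S K K we get {λ, f, g}; from K::=f f we get {f}; from K::=λ we get {λ}. So FIRST(K) = {λ, f, g}.
FIRST(D): from D::=S g K we get {f, g}; from D::=K we get {λ, f, g}; from D::=λ we get {λ}. So FIRST(D) = {λ, f, g}.
FIRST(D K S): take FIRST of each symbol in turn, carrying on past any symbol whose FIRST contains λ; result {λ, f, g}.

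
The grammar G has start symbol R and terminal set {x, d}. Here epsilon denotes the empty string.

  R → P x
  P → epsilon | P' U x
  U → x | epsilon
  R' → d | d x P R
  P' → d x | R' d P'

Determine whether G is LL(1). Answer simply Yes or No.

FIRST(R) = {d, x}
FIRST(P) = {epsilon, d}
FIRST(U) = {epsilon, x}
FIRST(R') = {d}
FIRST(P') = {d}
FOLLOW(R) = {$, d}
FOLLOW(P) = {d, x}
FOLLOW(U) = {x}
FOLLOW(R') = {d}
FOLLOW(P') = {x}
Cell M[P, d] receives both P → epsilon and P → P' U x — the grammar is not LL(1).

No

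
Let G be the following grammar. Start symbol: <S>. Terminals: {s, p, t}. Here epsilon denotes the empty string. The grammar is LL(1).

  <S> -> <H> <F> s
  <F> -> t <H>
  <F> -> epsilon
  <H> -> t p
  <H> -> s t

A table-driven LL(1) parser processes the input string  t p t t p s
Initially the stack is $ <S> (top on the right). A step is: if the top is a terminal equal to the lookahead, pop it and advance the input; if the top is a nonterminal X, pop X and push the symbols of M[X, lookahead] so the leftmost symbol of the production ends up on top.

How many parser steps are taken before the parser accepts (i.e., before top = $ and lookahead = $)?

step 1: stack=$ <S>  input=t p t t p s $  — expand <S> -> <H> <F> s
step 2: stack=$ s <F> <H>  input=t p t t p s $  — expand <H> -> t p
step 3: stack=$ s <F> p t  input=t p t t p s $  — match t
step 4: stack=$ s <F> p  input=p t t p s $  — match p
step 5: stack=$ s <F>  input=t t p s $  — expand <F> -> t <H>
step 6: stack=$ s <H> t  input=t t p s $  — match t
step 7: stack=$ s <H>  input=t p s $  — expand <H> -> t p
step 8: stack=$ s p t  input=t p s $  — match t
step 9: stack=$ s p  input=p s $  — match p
step 10: stack=$ s  input=s $  — match s
Accept reached after 10 steps.

10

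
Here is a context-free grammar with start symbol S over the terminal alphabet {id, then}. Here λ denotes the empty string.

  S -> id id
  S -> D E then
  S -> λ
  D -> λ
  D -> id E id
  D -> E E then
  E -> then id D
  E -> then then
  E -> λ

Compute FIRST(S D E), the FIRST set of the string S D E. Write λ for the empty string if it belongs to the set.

FIRST(E): from E->then id D we get {then}; from E->then then we get {then}; from E->λ we get {λ}. So FIRST(E) = {λ, then}.
FIRST(D): from D->λ we get {λ}; from D->id E id we get {id}; from D->E E then we get {then}. So FIRST(D) = {λ, id, then}.
FIRST(S): from S->id id we get {id}; from S->D E then we get {id, then}; from S->λ we get {λ}. So FIRST(S) = {λ, id, then}.
FIRST(S D E): take FIRST of each symbol in turn, carrying on past any symbol whose FIRST contains λ; result {λ, id, then}.

{λ, id, then}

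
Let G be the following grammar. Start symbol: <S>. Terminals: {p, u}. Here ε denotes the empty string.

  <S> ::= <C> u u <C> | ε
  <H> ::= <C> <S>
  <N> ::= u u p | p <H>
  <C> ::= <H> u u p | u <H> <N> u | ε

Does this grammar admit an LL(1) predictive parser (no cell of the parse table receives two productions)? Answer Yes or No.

No

FIRST(<S>) = {ε, u}
FIRST(<H>) = {ε, u}
FIRST(<N>) = {p, u}
FIRST(<C>) = {ε, u}
FOLLOW(<S>) = {$, p, u}
FOLLOW(<H>) = {p, u}
FOLLOW(<N>) = {u}
FOLLOW(<C>) = {$, p, u}
Cell M[<C>, u] receives both <C> ::= <H> u u p and <C> ::= u <H> <N> u and <C> ::= ε — the grammar is not LL(1).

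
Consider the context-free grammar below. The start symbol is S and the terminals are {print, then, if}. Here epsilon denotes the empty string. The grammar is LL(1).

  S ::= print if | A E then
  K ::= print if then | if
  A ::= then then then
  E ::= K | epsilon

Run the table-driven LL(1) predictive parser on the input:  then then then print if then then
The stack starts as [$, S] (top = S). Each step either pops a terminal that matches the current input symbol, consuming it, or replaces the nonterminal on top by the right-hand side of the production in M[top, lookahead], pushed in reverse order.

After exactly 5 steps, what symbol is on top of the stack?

E

     Stack                    Input                                Action
  1  $ S                      then then then print if then then $  expand S ::= A E then
  2  $ then E A               then then then print if then then $  expand A ::= then then then
  3  $ then E then then then  then then then print if then then $  match then
  4  $ then E then then       then then print if then then $       match then
  5  $ then E then            then print if then then $            match then
Stack after step 5: $ then E (top = E).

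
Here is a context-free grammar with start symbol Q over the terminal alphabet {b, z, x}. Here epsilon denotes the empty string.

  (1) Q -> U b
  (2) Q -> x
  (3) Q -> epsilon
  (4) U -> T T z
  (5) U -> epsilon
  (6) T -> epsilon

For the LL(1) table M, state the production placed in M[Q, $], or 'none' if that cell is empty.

FIRST(T) = {epsilon}
FIRST(U) = {epsilon, z}  (via T T z)
FIRST(Q) = {epsilon, b, x, z}  (via U b)
FOLLOW(Q) includes $ since Q is the start symbol.
FOLLOW(Q): Q appears on no right-hand side. Thus FOLLOW(Q) = {$}.
For Q -> U b: FIRST(U b) = {b, z}, so it goes in M[Q, t] for t ∈ {b, z}.
For Q -> x: FIRST(x) = {x}, so it goes in M[Q, t] for t ∈ {x}.
For Q -> epsilon: FIRST(epsilon) = {epsilon}, so it goes in M[Q, t] for t ∈ {}; since epsilon ∈ FIRST, also for every t ∈ FOLLOW(Q) = {$}.

Q -> epsilon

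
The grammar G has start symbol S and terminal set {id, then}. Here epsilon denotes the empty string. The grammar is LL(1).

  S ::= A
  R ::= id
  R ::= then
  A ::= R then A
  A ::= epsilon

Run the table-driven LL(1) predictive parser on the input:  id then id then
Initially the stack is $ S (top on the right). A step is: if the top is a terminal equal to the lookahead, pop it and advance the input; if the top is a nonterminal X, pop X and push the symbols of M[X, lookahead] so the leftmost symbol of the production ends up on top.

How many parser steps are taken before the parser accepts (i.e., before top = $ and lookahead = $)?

10

step 1: stack=$ S  input=id then id then $  — expand S ::= A
step 2: stack=$ A  input=id then id then $  — expand A ::= R then A
step 3: stack=$ A then R  input=id then id then $  — expand R ::= id
step 4: stack=$ A then id  input=id then id then $  — match id
step 5: stack=$ A then  input=then id then $  — match then
step 6: stack=$ A  input=id then $  — expand A ::= R then A
step 7: stack=$ A then R  input=id then $  — expand R ::= id
step 8: stack=$ A then id  input=id then $  — match id
step 9: stack=$ A then  input=then $  — match then
step 10: stack=$ A  input=$  — expand A ::= epsilon
Accept reached after 10 steps.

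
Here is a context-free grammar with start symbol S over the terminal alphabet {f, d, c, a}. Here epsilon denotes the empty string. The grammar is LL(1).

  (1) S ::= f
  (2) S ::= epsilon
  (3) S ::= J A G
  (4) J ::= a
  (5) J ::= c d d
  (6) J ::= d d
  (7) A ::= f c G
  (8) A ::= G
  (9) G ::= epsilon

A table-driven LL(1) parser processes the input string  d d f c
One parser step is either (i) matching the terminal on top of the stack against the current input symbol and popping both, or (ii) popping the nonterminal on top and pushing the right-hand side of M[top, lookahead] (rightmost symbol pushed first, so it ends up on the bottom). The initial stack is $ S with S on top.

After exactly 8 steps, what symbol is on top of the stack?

     Stack      Input      Action
  1  $ S        d d f c $  expand S ::= J A G
  2  $ G A J    d d f c $  expand J ::= d d
  3  $ G A d d  d d f c $  match d
  4  $ G A d    d f c $    match d
  5  $ G A      f c $      expand A ::= f c G
  6  $ G G c f  f c $      match f
  7  $ G G c    c $        match c
  8  $ G G      $          expand G ::= epsilon
Stack after step 8: $ G (top = G).

G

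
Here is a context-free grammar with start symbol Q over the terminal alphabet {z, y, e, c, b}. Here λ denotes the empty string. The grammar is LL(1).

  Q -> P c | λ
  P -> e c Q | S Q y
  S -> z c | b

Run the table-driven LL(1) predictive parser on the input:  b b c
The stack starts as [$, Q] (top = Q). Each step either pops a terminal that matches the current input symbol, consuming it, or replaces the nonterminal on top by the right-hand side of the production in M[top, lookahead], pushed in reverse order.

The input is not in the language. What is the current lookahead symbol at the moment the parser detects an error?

      Stack          Input    Action
   1  $ Q            b b c $  expand Q -> P c
   2  $ c P          b b c $  expand P -> S Q y
   3  $ c y Q S      b b c $  expand S -> b
   4  $ c y Q b      b b c $  match b
   5  $ c y Q        b c $    expand Q -> P c
   6  $ c y c P      b c $    expand P -> S Q y
   7  $ c y c y Q S  b c $    expand S -> b
   8  $ c y c y Q b  b c $    match b
   9  $ c y c y Q    c $      expand Q -> λ
  10  $ c y c y      c $      error: top is terminal y but lookahead is c

c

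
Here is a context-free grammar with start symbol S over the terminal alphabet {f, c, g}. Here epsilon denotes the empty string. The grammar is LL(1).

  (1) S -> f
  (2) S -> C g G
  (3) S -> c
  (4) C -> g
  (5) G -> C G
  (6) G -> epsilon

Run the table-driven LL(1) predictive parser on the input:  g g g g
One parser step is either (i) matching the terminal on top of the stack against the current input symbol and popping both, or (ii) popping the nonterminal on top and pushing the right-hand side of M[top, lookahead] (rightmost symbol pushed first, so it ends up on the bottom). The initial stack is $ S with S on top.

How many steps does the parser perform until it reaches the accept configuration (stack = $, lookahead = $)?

11

step 1: stack=$ S  input=g g g g $  — expand S -> C g G
step 2: stack=$ G g C  input=g g g g $  — expand C -> g
step 3: stack=$ G g g  input=g g g g $  — match g
step 4: stack=$ G g  input=g g g $  — match g
step 5: stack=$ G  input=g g $  — expand G -> C G
step 6: stack=$ G C  input=g g $  — expand C -> g
step 7: stack=$ G g  input=g g $  — match g
step 8: stack=$ G  input=g $  — expand G -> C G
step 9: stack=$ G C  input=g $  — expand C -> g
step 10: stack=$ G g  input=g $  — match g
step 11: stack=$ G  input=$  — expand G -> epsilon
Accept reached after 11 steps.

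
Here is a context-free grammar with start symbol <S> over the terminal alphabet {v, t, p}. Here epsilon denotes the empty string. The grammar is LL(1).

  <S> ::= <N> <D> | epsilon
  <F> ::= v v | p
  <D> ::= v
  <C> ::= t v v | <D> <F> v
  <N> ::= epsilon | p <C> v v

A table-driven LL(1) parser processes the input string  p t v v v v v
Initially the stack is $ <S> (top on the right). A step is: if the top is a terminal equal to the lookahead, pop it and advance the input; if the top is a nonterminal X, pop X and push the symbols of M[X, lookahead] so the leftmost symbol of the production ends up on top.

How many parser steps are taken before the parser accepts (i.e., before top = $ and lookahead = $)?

      Stack            Input            Action
   1  $ <S>            p t v v v v v $  expand <S> ::= <N> <D>
   2  $ <D> <N>        p t v v v v v $  expand <N> ::= p <C> v v
   3  $ <D> v v <C> p  p t v v v v v $  match p
   4  $ <D> v v <C>    t v v v v v $    expand <C> ::= t v v
   5  $ <D> v v v v t  t v v v v v $    match t
   6  $ <D> v v v v    v v v v v $      match v
   7  $ <D> v v v      v v v v $        match v
   8  $ <D> v v        v v v $          match v
   9  $ <D> v          v v $            match v
  10  $ <D>            v $              expand <D> ::= v
  11  $ v              v $              match v
Accept reached after 11 steps.

11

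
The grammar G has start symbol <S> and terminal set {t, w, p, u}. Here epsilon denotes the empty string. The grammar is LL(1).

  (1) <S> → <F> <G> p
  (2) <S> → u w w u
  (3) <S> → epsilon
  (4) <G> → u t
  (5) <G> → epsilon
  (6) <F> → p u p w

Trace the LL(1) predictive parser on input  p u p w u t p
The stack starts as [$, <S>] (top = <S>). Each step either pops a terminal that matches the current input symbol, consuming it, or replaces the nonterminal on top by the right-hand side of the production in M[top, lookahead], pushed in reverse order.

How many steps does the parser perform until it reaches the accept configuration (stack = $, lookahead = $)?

      Stack            Input            Action
   1  $ <S>            p u p w u t p $  expand <S> → <F> <G> p
   2  $ p <G> <F>      p u p w u t p $  expand <F> → p u p w
   3  $ p <G> w p u p  p u p w u t p $  match p
   4  $ p <G> w p u    u p w u t p $    match u
   5  $ p <G> w p      p w u t p $      match p
   6  $ p <G> w        w u t p $        match w
   7  $ p <G>          u t p $          expand <G> → u t
   8  $ p t u          u t p $          match u
   9  $ p t            t p $            match t
  10  $ p              p $              match p
Accept reached after 10 steps.

10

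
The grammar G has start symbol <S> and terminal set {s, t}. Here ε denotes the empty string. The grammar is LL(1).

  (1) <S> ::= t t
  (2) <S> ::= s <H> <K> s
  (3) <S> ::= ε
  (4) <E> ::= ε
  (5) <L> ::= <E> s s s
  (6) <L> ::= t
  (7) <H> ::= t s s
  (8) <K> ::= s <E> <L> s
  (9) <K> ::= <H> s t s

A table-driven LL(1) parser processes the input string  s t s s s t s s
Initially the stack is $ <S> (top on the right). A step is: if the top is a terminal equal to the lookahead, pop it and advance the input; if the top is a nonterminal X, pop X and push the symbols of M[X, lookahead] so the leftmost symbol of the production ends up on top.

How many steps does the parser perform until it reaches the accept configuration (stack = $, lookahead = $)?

13

step 1: stack=$ <S>  input=s t s s s t s s $  — expand <S> ::= s <H> <K> s
step 2: stack=$ s <K> <H> s  input=s t s s s t s s $  — match s
step 3: stack=$ s <K> <H>  input=t s s s t s s $  — expand <H> ::= t s s
step 4: stack=$ s <K> s s t  input=t s s s t s s $  — match t
step 5: stack=$ s <K> s s  input=s s s t s s $  — match s
step 6: stack=$ s <K> s  input=s s t s s $  — match s
step 7: stack=$ s <K>  input=s t s s $  — expand <K> ::= s <E> <L> s
step 8: stack=$ s s <L> <E> s  input=s t s s $  — match s
step 9: stack=$ s s <L> <E>  input=t s s $  — expand <E> ::= ε
step 10: stack=$ s s <L>  input=t s s $  — expand <L> ::= t
step 11: stack=$ s s t  input=t s s $  — match t
step 12: stack=$ s s  input=s s $  — match s
step 13: stack=$ s  input=s $  — match s
Accept reached after 13 steps.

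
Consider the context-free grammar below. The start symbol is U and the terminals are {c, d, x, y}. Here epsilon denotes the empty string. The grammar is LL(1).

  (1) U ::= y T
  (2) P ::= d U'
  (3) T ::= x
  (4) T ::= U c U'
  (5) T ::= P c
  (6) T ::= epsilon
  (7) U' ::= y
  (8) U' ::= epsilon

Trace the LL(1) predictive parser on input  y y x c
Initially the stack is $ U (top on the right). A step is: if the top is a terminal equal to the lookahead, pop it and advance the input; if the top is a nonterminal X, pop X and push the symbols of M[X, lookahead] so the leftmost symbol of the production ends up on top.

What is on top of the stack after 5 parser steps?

T

step 1: stack=$ U  input=y y x c $  — expand U ::= y T
step 2: stack=$ T y  input=y y x c $  — match y
step 3: stack=$ T  input=y x c $  — expand T ::= U c U'
step 4: stack=$ U' c U  input=y x c $  — expand U ::= y T
step 5: stack=$ U' c T y  input=y x c $  — match y
Stack after step 5: $ U' c T (top = T).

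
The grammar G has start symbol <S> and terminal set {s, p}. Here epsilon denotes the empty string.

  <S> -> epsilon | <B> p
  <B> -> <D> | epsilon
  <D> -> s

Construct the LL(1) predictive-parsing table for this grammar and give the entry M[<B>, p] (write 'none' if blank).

<B> -> epsilon

FIRST(<D>) = {s}
FIRST(<B>) = {epsilon, s}  (via <D>)
FIRST(<S>) = {epsilon, p, s}  (via <B> p)
FOLLOW(<S>) includes $ since <S> is the start symbol.
FOLLOW(<B>): in <S>-><B> p, <B> is followed by p with FIRST {p}. Thus FOLLOW(<B>) = {p}.
For <B> -> <D>: FIRST(<D>) = {s}, so it goes in M[<B>, t] for t ∈ {s}.
For <B> -> epsilon: FIRST(epsilon) = {epsilon}, so it goes in M[<B>, t] for t ∈ {}; since epsilon ∈ FIRST, also for every t ∈ FOLLOW(<B>) = {p}.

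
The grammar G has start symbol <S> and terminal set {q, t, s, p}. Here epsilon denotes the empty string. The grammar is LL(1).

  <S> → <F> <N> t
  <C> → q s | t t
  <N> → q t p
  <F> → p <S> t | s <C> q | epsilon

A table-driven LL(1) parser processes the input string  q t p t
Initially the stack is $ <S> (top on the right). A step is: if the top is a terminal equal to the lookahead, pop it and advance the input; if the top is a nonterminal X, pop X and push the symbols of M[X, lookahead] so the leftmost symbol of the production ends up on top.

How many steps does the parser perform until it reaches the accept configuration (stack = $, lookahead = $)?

7

     Stack        Input      Action
  1  $ <S>        q t p t $  expand <S> → <F> <N> t
  2  $ t <N> <F>  q t p t $  expand <F> → epsilon
  3  $ t <N>      q t p t $  expand <N> → q t p
  4  $ t p t q    q t p t $  match q
  5  $ t p t      t p t $    match t
  6  $ t p        p t $      match p
  7  $ t          t $        match t
Accept reached after 7 steps.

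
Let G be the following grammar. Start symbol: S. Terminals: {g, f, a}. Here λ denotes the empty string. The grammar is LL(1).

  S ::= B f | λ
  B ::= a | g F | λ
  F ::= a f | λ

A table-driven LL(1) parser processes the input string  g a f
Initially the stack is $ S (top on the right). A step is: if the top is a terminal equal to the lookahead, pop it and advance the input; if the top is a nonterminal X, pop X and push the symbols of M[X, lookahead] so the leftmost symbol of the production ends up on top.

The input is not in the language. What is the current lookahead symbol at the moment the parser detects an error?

$

     Stack    Input    Action
  1  $ S      g a f $  expand S ::= B f
  2  $ f B    g a f $  expand B ::= g F
  3  $ f F g  g a f $  match g
  4  $ f F    a f $    expand F ::= a f
  5  $ f f a  a f $    match a
  6  $ f f    f $      match f
  7  $ f      $        error: top is terminal f but lookahead is $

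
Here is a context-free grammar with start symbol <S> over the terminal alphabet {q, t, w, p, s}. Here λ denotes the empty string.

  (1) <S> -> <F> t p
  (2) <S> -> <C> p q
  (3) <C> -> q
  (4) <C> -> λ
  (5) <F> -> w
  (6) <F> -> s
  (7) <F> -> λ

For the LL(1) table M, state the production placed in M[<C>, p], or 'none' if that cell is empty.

<C> -> λ

FIRST(<C>) = {λ, q}
FIRST(<F>) = {λ, s, w}
FIRST(<S>) = {p, q, s, t, w}  (via <F> t p, <C> p q)
FOLLOW(<S>) includes $ since <S> is the start symbol.
FOLLOW(<C>): in <S>-><C> p q, <C> is followed by p q with FIRST {p}. Thus FOLLOW(<C>) = {p}.
For <C> -> q: FIRST(q) = {q}, so it goes in M[<C>, t] for t ∈ {q}.
For <C> -> λ: FIRST(λ) = {λ}, so it goes in M[<C>, t] for t ∈ {}; since λ ∈ FIRST, also for every t ∈ FOLLOW(<C>) = {p}.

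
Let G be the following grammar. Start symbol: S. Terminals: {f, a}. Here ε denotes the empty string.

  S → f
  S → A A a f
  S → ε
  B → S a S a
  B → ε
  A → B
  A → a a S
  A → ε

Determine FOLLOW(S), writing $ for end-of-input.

{$, a, f}

FIRST(S) = {ε, a, f}  (via A A a f)
FIRST(B) = {ε, a, f}  (via S a S a)
FIRST(A) = {ε, a, f}  (via B)
FOLLOW(S) includes $ since S is the start symbol.
FOLLOW(A): in S→A A a f (occurrence 1), A is followed by A a f with FIRST {a, f}; in S→A A a f (occurrence 2), A is followed by a f with FIRST {a}. Thus FOLLOW(A) = {a, f}.
FOLLOW(S): in B→S a S a (occurrence 1), S is followed by a S a with FIRST {a}; in B→S a S a (occurrence 2), S is followed by a with FIRST {a}; in A→a a S, the suffix after S is empty, so FOLLOW(S) ⊇ FOLLOW(A) = {a, f}. Thus FOLLOW(S) = {$, a, f}.
FOLLOW(B): in A→B, the suffix after B is empty, so FOLLOW(B) ⊇ FOLLOW(A) = {a, f}. Thus FOLLOW(B) = {a, f}.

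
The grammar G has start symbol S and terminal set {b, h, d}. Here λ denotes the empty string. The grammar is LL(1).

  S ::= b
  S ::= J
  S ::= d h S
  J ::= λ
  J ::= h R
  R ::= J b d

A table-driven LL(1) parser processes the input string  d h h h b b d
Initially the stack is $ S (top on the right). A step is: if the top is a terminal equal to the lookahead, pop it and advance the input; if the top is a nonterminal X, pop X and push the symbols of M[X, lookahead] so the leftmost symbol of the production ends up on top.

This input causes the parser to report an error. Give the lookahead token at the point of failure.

step 1: stack=$ S  input=d h h h b b d $  — expand S ::= d h S
step 2: stack=$ S h d  input=d h h h b b d $  — match d
step 3: stack=$ S h  input=h h h b b d $  — match h
step 4: stack=$ S  input=h h b b d $  — expand S ::= J
step 5: stack=$ J  input=h h b b d $  — expand J ::= h R
step 6: stack=$ R h  input=h h b b d $  — match h
step 7: stack=$ R  input=h b b d $  — expand R ::= J b d
step 8: stack=$ d b J  input=h b b d $  — expand J ::= h R
step 9: stack=$ d b R h  input=h b b d $  — match h
step 10: stack=$ d b R  input=b b d $  — expand R ::= J b d
step 11: stack=$ d b d b J  input=b b d $  — expand J ::= λ
step 12: stack=$ d b d b  input=b b d $  — match b
step 13: stack=$ d b d  input=b d $  — error: top is terminal d but lookahead is b

b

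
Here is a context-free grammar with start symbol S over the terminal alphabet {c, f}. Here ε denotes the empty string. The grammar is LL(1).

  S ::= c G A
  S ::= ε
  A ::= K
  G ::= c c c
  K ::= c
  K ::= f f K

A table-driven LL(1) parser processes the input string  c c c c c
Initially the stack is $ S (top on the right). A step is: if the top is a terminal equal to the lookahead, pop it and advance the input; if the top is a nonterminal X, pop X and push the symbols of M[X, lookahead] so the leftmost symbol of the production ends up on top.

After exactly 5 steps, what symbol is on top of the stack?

c

     Stack      Input        Action
  1  $ S        c c c c c $  expand S ::= c G A
  2  $ A G c    c c c c c $  match c
  3  $ A G      c c c c $    expand G ::= c c c
  4  $ A c c c  c c c c $    match c
  5  $ A c c    c c c $      match c
Stack after step 5: $ A c (top = c).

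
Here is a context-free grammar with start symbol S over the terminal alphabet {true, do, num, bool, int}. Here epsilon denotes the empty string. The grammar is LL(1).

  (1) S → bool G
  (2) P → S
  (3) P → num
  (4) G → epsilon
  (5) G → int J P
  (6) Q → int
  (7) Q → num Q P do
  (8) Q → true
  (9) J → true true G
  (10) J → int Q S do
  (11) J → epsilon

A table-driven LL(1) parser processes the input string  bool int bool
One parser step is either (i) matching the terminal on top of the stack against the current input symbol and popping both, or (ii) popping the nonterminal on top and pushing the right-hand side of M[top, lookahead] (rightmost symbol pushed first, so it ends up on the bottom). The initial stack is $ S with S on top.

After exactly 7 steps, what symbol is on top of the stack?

bool

step 1: stack=$ S  input=bool int bool $  — expand S → bool G
step 2: stack=$ G bool  input=bool int bool $  — match bool
step 3: stack=$ G  input=int bool $  — expand G → int J P
step 4: stack=$ P J int  input=int bool $  — match int
step 5: stack=$ P J  input=bool $  — expand J → epsilon
step 6: stack=$ P  input=bool $  — expand P → S
step 7: stack=$ S  input=bool $  — expand S → bool G
Stack after step 7: $ G bool (top = bool).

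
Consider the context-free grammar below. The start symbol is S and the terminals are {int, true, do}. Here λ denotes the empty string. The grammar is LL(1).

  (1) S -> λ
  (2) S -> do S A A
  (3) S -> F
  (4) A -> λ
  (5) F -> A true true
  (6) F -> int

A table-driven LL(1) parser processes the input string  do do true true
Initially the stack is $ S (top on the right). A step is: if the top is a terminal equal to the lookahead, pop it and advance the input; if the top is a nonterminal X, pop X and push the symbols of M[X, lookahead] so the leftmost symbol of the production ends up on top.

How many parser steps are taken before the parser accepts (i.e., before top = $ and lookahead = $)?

13

      Stack                  Input              Action
   1  $ S                    do do true true $  expand S -> do S A A
   2  $ A A S do             do do true true $  match do
   3  $ A A S                do true true $     expand S -> do S A A
   4  $ A A A A S do         do true true $     match do
   5  $ A A A A S            true true $        expand S -> F
   6  $ A A A A F            true true $        expand F -> A true true
   7  $ A A A A true true A  true true $        expand A -> λ
   8  $ A A A A true true    true true $        match true
   9  $ A A A A true         true $             match true
  10  $ A A A A              $                  expand A -> λ
  11  $ A A A                $                  expand A -> λ
  12  $ A A                  $                  expand A -> λ
  13  $ A                    $                  expand A -> λ
Accept reached after 13 steps.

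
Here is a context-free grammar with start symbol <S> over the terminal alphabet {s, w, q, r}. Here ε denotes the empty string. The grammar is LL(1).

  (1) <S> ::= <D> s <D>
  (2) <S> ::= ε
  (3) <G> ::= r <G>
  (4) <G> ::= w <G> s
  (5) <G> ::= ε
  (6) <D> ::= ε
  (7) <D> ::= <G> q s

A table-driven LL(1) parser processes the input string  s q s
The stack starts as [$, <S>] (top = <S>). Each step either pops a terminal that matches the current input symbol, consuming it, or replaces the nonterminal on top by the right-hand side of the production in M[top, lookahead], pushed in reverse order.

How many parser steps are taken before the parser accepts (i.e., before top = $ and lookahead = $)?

step 1: stack=$ <S>  input=s q s $  — expand <S> ::= <D> s <D>
step 2: stack=$ <D> s <D>  input=s q s $  — expand <D> ::= ε
step 3: stack=$ <D> s  input=s q s $  — match s
step 4: stack=$ <D>  input=q s $  — expand <D> ::= <G> q s
step 5: stack=$ s q <G>  input=q s $  — expand <G> ::= ε
step 6: stack=$ s q  input=q s $  — match q
step 7: stack=$ s  input=s $  — match s
Accept reached after 7 steps.

7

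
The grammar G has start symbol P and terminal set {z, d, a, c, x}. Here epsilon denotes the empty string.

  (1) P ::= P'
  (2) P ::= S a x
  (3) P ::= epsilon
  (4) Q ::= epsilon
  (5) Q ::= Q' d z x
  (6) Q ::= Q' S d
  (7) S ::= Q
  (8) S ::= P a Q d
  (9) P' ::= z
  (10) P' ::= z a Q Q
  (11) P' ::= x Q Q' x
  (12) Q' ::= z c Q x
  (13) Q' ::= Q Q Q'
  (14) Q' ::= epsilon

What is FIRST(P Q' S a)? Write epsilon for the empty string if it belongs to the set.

FIRST(P'): from P'::=z we get {z}; from P'::=z a Q Q we get {z}; from P'::=x Q Q' x we get {x}. So FIRST(P') = {x, z}.
FIRST(P): from P::=P' we get {x, z}; from P::=S a x we get {a, d, x, z}; from P::=epsilon we get {epsilon}. So FIRST(P) = {epsilon, a, d, x, z}.
FIRST(Q): from Q::=epsilon we get {epsilon}; from Q::=Q' d z x we get {a, d, x, z}; from Q::=Q' S d we get {a, d, x, z}. So FIRST(Q) = {epsilon, a, d, x, z}.
FIRST(S): from S::=Q we get {epsilon, a, d, x, z}; from S::=P a Q d we get {a, d, x, z}. So FIRST(S) = {epsilon, a, d, x, z}.
FIRST(Q'): from Q'::=z c Q x we get {z}; from Q'::=Q Q Q' we get {epsilon, a, d, x, z}; from Q'::=epsilon we get {epsilon}. So FIRST(Q') = {epsilon, a, d, x, z}.
FIRST(P Q' S a): take FIRST of each symbol in turn, carrying on past any symbol whose FIRST contains epsilon; result {a, d, x, z}.

{a, d, x, z}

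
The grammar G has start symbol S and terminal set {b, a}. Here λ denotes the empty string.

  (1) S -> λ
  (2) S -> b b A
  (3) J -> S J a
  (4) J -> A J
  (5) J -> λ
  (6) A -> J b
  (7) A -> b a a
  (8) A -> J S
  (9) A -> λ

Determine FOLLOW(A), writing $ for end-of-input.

FIRST(S) = {λ, b}
FIRST(J) = {λ, a, b}  (via S J a, A J)
FIRST(A) = {λ, a, b}  (via J b, J S)
FOLLOW(S) includes $ since S is the start symbol.
FOLLOW(S): in J->S J a, S is followed by J a with FIRST {a, b}; in A->J S, the suffix after S is empty, so FOLLOW(S) ⊇ FOLLOW(A) = {$, a, b}. Thus FOLLOW(S) = {$, a, b}.
FOLLOW(J): in J->S J a, J is followed by a with FIRST {a}; in J->A J, the suffix after J is empty (adds nothing new); in A->J b, J is followed by b with FIRST {b}; in A->J S, J is followed by S with FIRST {λ, b}; in A->J S, the suffix after J is nullable, so FOLLOW(J) ⊇ FOLLOW(A) = {$, a, b}. Thus FOLLOW(J) = {$, a, b}.
FOLLOW(A): in S->b b A, the suffix after A is empty, so FOLLOW(A) ⊇ FOLLOW(S) = {$, a, b}; in J->A J, A is followed by J with FIRST {λ, a, b}; in J->A J, the suffix after A is nullable, so FOLLOW(A) ⊇ FOLLOW(J) = {$, a, b}. Thus FOLLOW(A) = {$, a, b}.

{$, a, b}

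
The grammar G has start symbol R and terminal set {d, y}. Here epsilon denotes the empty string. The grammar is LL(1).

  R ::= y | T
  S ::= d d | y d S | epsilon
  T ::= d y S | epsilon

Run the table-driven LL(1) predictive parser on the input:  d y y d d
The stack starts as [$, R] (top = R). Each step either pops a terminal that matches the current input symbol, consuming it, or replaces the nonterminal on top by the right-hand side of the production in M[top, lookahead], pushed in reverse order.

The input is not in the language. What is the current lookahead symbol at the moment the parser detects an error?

step 1: stack=$ R  input=d y y d d $  — expand R ::= T
step 2: stack=$ T  input=d y y d d $  — expand T ::= d y S
step 3: stack=$ S y d  input=d y y d d $  — match d
step 4: stack=$ S y  input=y y d d $  — match y
step 5: stack=$ S  input=y d d $  — expand S ::= y d S
step 6: stack=$ S d y  input=y d d $  — match y
step 7: stack=$ S d  input=d d $  — match d
step 8: stack=$ S  input=d $  — expand S ::= d d
step 9: stack=$ d d  input=d $  — match d
step 10: stack=$ d  input=$  — error: top is terminal d but lookahead is $

$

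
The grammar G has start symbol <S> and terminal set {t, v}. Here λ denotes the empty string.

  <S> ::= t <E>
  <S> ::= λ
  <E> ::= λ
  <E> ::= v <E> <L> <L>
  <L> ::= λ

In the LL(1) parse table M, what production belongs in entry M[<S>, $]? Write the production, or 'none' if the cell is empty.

FIRST(<S>) = {λ, t}
FIRST(<E>) = {λ, v}
FIRST(<L>) = {λ}
FOLLOW(<S>) includes $ since <S> is the start symbol.
FOLLOW(<S>): <S> appears on no right-hand side. Thus FOLLOW(<S>) = {$}.
For <S> ::= t <E>: FIRST(t <E>) = {t}, so it goes in M[<S>, t] for t ∈ {t}.
For <S> ::= λ: FIRST(λ) = {λ}, so it goes in M[<S>, t] for t ∈ {}; since λ ∈ FIRST, also for every t ∈ FOLLOW(<S>) = {$}.

<S> ::= λ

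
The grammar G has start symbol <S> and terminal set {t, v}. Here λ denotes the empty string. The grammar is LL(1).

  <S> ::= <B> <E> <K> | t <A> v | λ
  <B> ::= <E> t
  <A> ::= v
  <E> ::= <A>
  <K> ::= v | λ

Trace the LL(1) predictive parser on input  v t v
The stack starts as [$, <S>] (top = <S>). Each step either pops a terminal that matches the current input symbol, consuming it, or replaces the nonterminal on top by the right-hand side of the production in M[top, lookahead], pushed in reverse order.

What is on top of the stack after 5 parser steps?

     Stack            Input    Action
  1  $ <S>            v t v $  expand <S> ::= <B> <E> <K>
  2  $ <K> <E> <B>    v t v $  expand <B> ::= <E> t
  3  $ <K> <E> t <E>  v t v $  expand <E> ::= <A>
  4  $ <K> <E> t <A>  v t v $  expand <A> ::= v
  5  $ <K> <E> t v    v t v $  match v
Stack after step 5: $ <K> <E> t (top = t).

t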